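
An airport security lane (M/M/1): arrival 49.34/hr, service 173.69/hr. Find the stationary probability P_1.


ρ = 49.34/173.69 = 0.2841
P_n = (1−ρ)·ρ^n = (1 − 0.2841)·0.2841^1 = 0.7159·0.284069 = 0.203374

Final: 0.203374


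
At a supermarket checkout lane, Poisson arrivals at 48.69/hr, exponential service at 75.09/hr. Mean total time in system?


W = 1/(μ−λ) = 1/(75.09 − 48.69) = 1/26.40 = 0.03788 hr

Final: 0.03788 hr


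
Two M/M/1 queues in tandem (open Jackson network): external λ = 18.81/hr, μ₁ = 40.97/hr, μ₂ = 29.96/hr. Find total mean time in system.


Each node sees arrival rate λ = 18.81/hr (tandem ⇒ throughput preserved).
W₁ = 1/(μ₁−λ) = 1/(40.97−18.81) = 0.04513 hr
W₂ = 1/(μ₂−λ) = 1/(29.96−18.81) = 0.08969 hr
W_total = W₁ + W₂ = 0.04513 + 0.08969 = 0.13481 hr

Final: 0.13481 hr


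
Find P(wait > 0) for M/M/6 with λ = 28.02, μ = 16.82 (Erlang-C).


a = λ/μ = 1.6659; ρ = a/6 = 0.2776
P₀ = 0.188934 (from M/M/c formula)
C(c,a) = [a^c/(c!(1−ρ))]·P₀ = [21.37238/(720·0.7224)]·0.188934
= 0.04109·0.188934 = 0.007764

Final: 0.007764


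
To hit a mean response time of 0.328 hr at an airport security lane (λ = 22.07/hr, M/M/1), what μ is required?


W = 1/(μ−λ) ⇒ μ − λ = 1/W = 1/0.328 = 3.0488
μ = λ + 1/W = 22.07 + 3.0488 = 25.1188 per hr

Final: 25.1188 /hr


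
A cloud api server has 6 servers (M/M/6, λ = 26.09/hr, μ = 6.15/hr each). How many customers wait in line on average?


a = λ/μ = 4.2423; ρ = a/6 = 0.7070
P₀ = 0.012571
Lq = P₀·a^c·ρ / (c!·(1−ρ)²) = 0.012571·5828.99630·0.7070/(720·0.08582)
= 0.83848

Final: 0.83848


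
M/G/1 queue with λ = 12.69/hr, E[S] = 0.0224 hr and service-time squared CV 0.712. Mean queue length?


ρ = λ·E[S] = 12.69·0.0224 = 0.2843
Lq = ρ²(1+C_s²)/(2(1−ρ)) = 0.08080·(1+0.712)/(2·0.7157)
= 0.08080·1.7120/1.4315 = 0.09664

Final: 0.09664


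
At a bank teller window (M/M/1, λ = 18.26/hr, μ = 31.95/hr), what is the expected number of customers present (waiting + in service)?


ρ = λ/μ = 18.26/31.95 = 0.5715
L = ρ/(1−ρ) = 0.5715/(1 − 0.5715) = 0.5715/0.4285 = 1.3338

Final: 1.3338


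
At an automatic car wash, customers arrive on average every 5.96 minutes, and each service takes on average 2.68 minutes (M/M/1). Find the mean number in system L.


λ = 60/5.96 = 10.0671 /hr
μ = 60/2.68 = 22.3881 /hr
ρ = λ/μ = 10.0671/22.3881 = 0.4497
L = ρ/(1−ρ) = 0.4497/0.5503 = 0.8171

Final: 0.8171


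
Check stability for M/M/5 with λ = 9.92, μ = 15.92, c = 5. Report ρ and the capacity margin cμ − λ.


Total capacity cμ = 5·15.92 = 79.60/hr
ρ = λ/(cμ) = 9.92/79.60 = 0.1246
Stable ⇔ ρ < 1: YES
Spare capacity = cμ − λ = 79.60 − 9.92 = 69.68/hr

Final: ρ = 0.1246; stable; margin = 69.68/hr


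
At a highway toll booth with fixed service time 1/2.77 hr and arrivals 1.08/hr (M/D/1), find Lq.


ρ = 1.08/2.77 = 0.3899
M/D/1: Lq = ρ²/(2(1−ρ)) = 0.1520/(2·0.6101) = 0.12458

Final: 0.12458


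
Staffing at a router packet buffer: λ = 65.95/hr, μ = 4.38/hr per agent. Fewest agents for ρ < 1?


Stability requires cμ > λ ⇔ c > λ/μ.
λ/μ = 65.95/4.38 = 15.0571
Minimum integer c = ⌊15.0571⌋ + 1 = 16
Check: 16·4.38 = 70.08 > 65.95, while 15·4.38 = 65.70 ≤ 65.95

Final: 16 servers


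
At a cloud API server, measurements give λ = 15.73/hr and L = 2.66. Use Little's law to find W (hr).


W = L/λ = 2.66/15.73 = 0.1691 hr

Final: 0.1691 hr


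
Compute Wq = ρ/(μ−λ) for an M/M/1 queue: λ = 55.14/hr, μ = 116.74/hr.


ρ = 55.14/116.74 = 0.4723
Wq = ρ/(μ−λ) = 0.4723/(116.74 − 55.14) = 0.4723/61.60 = 0.007668 hr

Final: 0.007668 hr


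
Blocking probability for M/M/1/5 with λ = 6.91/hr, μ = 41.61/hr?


ρ = λ/μ = 6.91/41.61 = 0.1661
P_K = (1−ρ)ρ^K/(1−ρ^(K+1)) = (0.8339·0.0001263)/(1 − 0.00002097)
= 0.0001053/0.999979 = 0.0001053

Final: 0.0001053


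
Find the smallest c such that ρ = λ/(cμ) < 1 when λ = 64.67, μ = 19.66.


Stability requires cμ > λ ⇔ c > λ/μ.
λ/μ = 64.67/19.66 = 3.2894
Minimum integer c = ⌊3.2894⌋ + 1 = 4
Check: 4·19.66 = 78.64 > 64.67, while 3·19.66 = 58.98 ≤ 64.67

Final: 4 servers


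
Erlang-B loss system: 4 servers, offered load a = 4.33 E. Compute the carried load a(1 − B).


B(4,4.33) = 0.341562 (Erlang-B)
Carried load = a(1 − B) = 4.33·(1 − 0.341562) = 4.33·0.658438 = 2.8510 E

Final: 2.8510 Erlangs


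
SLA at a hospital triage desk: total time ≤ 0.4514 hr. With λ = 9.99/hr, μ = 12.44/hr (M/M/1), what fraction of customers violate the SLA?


W ~ Exponential(μ−λ) for M/M/1.
μ − λ = 12.44 − 9.99 = 2.4500
P(W > t) = e^{−(μ−λ)t} = e^{−1.1059} = 0.330903

Final: 0.330903


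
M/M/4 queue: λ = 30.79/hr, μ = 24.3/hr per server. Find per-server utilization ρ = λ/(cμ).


ρ = λ/(cμ) = 30.79/(4·24.3) = 30.79/97.20 = 0.3168

Final: 0.3168


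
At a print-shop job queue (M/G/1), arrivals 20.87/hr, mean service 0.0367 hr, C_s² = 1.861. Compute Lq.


ρ = λ·E[S] = 20.87·0.0367 = 0.7659
Lq = ρ²(1+C_s²)/(2(1−ρ)) = 0.5866·(1+1.861)/(2·0.2341)
= 0.5866·2.8610/0.4681 = 3.58523

Final: 3.58523


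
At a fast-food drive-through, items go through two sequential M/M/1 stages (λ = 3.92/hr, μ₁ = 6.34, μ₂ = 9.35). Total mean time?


Each node sees arrival rate λ = 3.92/hr (tandem ⇒ throughput preserved).
W₁ = 1/(μ₁−λ) = 1/(6.34−3.92) = 0.41322 hr
W₂ = 1/(μ₂−λ) = 1/(9.35−3.92) = 0.18416 hr
W_total = W₁ + W₂ = 0.41322 + 0.18416 = 0.59739 hr

Final: 0.59739 hr


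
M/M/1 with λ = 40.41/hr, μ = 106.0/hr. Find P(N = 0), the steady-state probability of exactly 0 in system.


ρ = 40.41/106.0 = 0.3812
P_n = (1−ρ)·ρ^n = (1 − 0.3812)·0.3812^0 = 0.6188·1.000000 = 0.618774

Final: 0.618774


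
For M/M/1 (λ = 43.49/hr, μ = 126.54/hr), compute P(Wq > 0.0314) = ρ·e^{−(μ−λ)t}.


ρ = 43.49/126.54 = 0.3437
P(Wq > t) = ρ·e^{−(μ−λ)t} = 0.3437·e^{−2.6078}
= 0.3437·0.073699 = 0.025329

Final: 0.025329


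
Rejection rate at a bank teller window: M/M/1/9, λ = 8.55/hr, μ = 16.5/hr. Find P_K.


ρ = λ/μ = 8.55/16.5 = 0.5182
P_K = (1−ρ)ρ^K/(1−ρ^(K+1)) = (0.4818·0.002694)/(1 − 0.001396)
= 0.001298/0.998604 = 0.001300

Final: 0.001300


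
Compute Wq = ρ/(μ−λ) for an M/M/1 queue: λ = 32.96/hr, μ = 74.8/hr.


ρ = 32.96/74.8 = 0.4406
Wq = ρ/(μ−λ) = 0.4406/(74.8 − 32.96) = 0.4406/41.84 = 0.01053 hr

Final: 0.01053 hr


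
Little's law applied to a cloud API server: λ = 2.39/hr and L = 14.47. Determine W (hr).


W = L/λ = 14.47/2.39 = 6.0544 hr

Final: 6.0544 hr


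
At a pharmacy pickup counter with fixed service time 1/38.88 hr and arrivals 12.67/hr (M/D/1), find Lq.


ρ = 12.67/38.88 = 0.3259
M/D/1: Lq = ρ²/(2(1−ρ)) = 0.1062/(2·0.6741) = 0.07876

Final: 0.07876


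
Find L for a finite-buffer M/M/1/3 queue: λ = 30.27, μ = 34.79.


ρ = 30.27/34.79 = 0.8701
L = ρ[1 − (K+1)ρ^K + Kρ^(K+1)] / [(1−ρ)(1−ρ^(K+1))]
Numerator: 0.8701·(1 − 4·0.658679 + 3·0.573102) = 0.073599
Denominator: (0.1299)·(0.426898) = 0.055464
L = 0.073599/0.055464 = 1.3270

Final: 1.3270


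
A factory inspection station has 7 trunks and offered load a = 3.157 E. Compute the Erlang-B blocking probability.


B(c,a) = (a^c/c!) / Σ_{k=0}^{c} a^k/k!
a^7/7! = 0.620143
Σ terms (k=0..7): 1.00000 + 3.15700 + 4.98332 + 5.24412 + 4.13892 + 2.61331 + 1.37504 + 0.62014 = 23.131859
B = 0.620143/23.131859 = 0.026809

Final: 0.026809


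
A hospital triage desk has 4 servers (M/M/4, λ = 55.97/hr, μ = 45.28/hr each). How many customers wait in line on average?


a = λ/μ = 1.2361; ρ = a/4 = 0.3090
P₀ = 0.289386
Lq = P₀·a^c·ρ / (c!·(1−ρ)²) = 0.289386·2.33451·0.3090/(24·0.47745)
= 0.01822

Final: 0.01822


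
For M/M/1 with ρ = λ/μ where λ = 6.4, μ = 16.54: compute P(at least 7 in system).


ρ = 6.4/16.54 = 0.3869
P(N ≥ n) = ρ^n = 0.3869^7 = 0.001299

Final: 0.001299


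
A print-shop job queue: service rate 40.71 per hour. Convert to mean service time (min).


Mean service time = 1/μ = 1/40.71 hour = 0.02456 hour
In minutes: 0.02456 × 60 = 1.4738 min

Final: 1.4738 min


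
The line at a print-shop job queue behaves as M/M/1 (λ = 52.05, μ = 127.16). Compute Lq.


ρ = 52.05/127.16 = 0.4093
Lq = ρ²/(1−ρ) = 0.1675/0.5907 = 0.2837

Final: 0.2837


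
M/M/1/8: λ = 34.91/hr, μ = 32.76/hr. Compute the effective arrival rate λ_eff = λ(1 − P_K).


ρ = 1.0656; P_K = (1−ρ)ρ^8/(1−ρ^9) = 0.141367
λ_eff = λ(1 − P_K) = 34.91·(1 − 0.141367) = 34.91·0.858633 = 29.9749 /hr

Final: 29.9749 /hr


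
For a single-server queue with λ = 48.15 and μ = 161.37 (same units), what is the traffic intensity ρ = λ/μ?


ρ = λ/μ = 48.15/161.37 = 0.2984

Final: 0.2984


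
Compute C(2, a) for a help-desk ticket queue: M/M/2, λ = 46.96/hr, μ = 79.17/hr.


a = λ/μ = 0.5932; ρ = a/2 = 0.2966
P₀ = 0.542523 (from M/M/c formula)
C(c,a) = [a^c/(c!(1−ρ))]·P₀ = [0.35183/(2·0.7034)]·0.542523
= 0.25009·0.542523 = 0.135677

Final: 0.135677


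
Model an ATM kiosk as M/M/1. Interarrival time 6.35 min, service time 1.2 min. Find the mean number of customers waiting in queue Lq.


λ = 60/6.35 = 9.4488 /hr
μ = 60/1.2 = 50.0000 /hr
ρ = λ/μ = 9.4488/50.0000 = 0.1890
Lq = ρ²/(1−ρ) = 0.03571/0.8110 = 0.04403

Final: 0.04403


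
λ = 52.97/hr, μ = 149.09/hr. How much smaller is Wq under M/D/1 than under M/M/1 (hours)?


ρ = 52.97/149.09 = 0.3553
Wq(M/M/1) = ρ/(μ−λ) = 0.3553/96.12 = 0.003696 hr
Wq(M/D/1) = ρ/(2(μ−λ)) = 0.001848 hr
Savings = 0.003696 − 0.001848 = 0.001848 hr

Final: 0.001848 hr


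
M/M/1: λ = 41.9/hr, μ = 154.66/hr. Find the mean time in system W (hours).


W = 1/(μ−λ) = 1/(154.66 − 41.9) = 1/112.76 = 0.008868 hr

Final: 0.008868 hr


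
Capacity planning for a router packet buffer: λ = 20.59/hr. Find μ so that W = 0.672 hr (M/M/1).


W = 1/(μ−λ) ⇒ μ − λ = 1/W = 1/0.672 = 1.4881
μ = λ + 1/W = 20.59 + 1.4881 = 22.0781 per hr

Final: 22.0781 /hr


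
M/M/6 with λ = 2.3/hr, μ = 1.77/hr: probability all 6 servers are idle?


a = λ/μ = 2.3/1.77 = 1.2994; ρ = a/c = 0.2166
Σ_{k=0}^{5} a^k/k! (terms k=0..5) = 1.00000 + 1.29944 + 0.84427 + 0.36569 + 0.11880 + 0.03087 = 3.65906
Tail: a^6/(6!(1−ρ)) = 4.81424/(720·0.7834) = 0.008535
P₀ = 1/(3.65906 + 0.008535) = 1/3.66760 = 0.272658

Final: 0.272658


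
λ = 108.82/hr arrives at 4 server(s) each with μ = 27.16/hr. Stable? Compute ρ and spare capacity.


Total capacity cμ = 4·27.16 = 108.64/hr
ρ = λ/(cμ) = 108.82/108.64 = 1.0017
Stable ⇔ ρ < 1: NO
Spare capacity = cμ − λ = 108.64 − 108.82 = -0.18/hr

Final: ρ = 1.0017; unstable; margin = -0.18/hr


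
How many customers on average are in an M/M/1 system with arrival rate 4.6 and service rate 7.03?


ρ = λ/μ = 4.6/7.03 = 0.6543
L = ρ/(1−ρ) = 0.6543/(1 − 0.6543) = 0.6543/0.3457 = 1.8930

Final: 1.8930


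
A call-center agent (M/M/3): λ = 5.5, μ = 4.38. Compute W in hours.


a = 1.2557; ρ = 0.4186; P₀ = 0.276880
Lq = P₀·a^c·ρ/(c!(1−ρ)²) = 0.11313
Wq = Lq/λ = 0.11313/5.5 = 0.02057 hr
W = Wq + 1/μ = 0.02057 + 0.22831 = 0.24888 hr

Final: 0.24888 hr


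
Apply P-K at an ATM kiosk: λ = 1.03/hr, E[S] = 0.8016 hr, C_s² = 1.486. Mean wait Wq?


ρ = λ·E[S] = 1.03·0.8016 = 0.8256
E[S²] = E[S]²(1+C_s²) = 0.8016²·(1+1.486) = 1.597411
Wq = λ·E[S²]/(2(1−ρ)) = 1.03·1.597411/(2·0.1744) = 4.71842 hr

Final: 4.71842 hr


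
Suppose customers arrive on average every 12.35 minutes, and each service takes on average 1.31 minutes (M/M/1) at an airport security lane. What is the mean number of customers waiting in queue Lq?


λ = 60/12.35 = 4.8583 /hr
μ = 60/1.31 = 45.8015 /hr
ρ = λ/μ = 4.8583/45.8015 = 0.1061
Lq = ρ²/(1−ρ) = 0.01125/0.8939 = 0.01259

Final: 0.01259


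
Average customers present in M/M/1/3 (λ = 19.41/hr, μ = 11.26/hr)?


ρ = 19.41/11.26 = 1.7238
L = ρ[1 − (K+1)ρ^K + Kρ^(K+1)] / [(1−ρ)(1−ρ^(K+1))]
Numerator: 1.7238·(1 − 4·5.122258 + 3·8.829753) = 12.067003
Denominator: (-0.7238)·(-7.829753) = 5.667184
L = 12.067003/5.667184 = 2.1293

Final: 2.1293


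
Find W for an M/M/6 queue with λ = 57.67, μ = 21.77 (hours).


a = 2.6491; ρ = 0.4415; P₀ = 0.070153
Lq = P₀·a^c·ρ/(c!(1−ρ)²) = 0.04766
Wq = Lq/λ = 0.04766/57.67 = 0.0008265 hr
W = Wq + 1/μ = 0.0008265 + 0.04593 = 0.04676 hr

Final: 0.04676 hr


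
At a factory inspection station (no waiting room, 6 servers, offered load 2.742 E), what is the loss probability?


B(c,a) = (a^c/c!) / Σ_{k=0}^{c} a^k/k!
a^6/6! = 0.590299
Σ terms (k=0..6): 1.00000 + 2.74200 + 3.75928 + 3.43598 + 2.35537 + 1.29168 + 0.59030 = 15.174615
B = 0.590299/15.174615 = 0.038900

Final: 0.038900


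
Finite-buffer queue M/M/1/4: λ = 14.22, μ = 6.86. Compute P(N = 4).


ρ = λ/μ = 14.22/6.86 = 2.0729
P_K = (1−ρ)ρ^K/(1−ρ^(K+1)) = (-1.0729·18.462985)/(1 − 38.271669)
= -19.808684/-37.271669 = 0.531468

Final: 0.531468


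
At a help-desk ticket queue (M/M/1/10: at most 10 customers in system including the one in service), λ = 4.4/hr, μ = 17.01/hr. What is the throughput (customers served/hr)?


ρ = 0.2587; P_K = (1−ρ)ρ^10/(1−ρ^11) = 0.0000009942
λ_eff = λ(1 − P_K) = 4.4·(1 − 0.0000009942) = 4.4·0.999999 = 4.4000 /hr

Final: 4.4000 /hr


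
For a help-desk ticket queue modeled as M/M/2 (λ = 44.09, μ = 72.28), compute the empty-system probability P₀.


a = λ/μ = 44.09/72.28 = 0.6100; ρ = a/c = 0.3050
Σ_{k=0}^{1} a^k/k! (terms k=0..1) = 1.00000 + 0.60999 = 1.60999
Tail: a^2/(2!(1−ρ)) = 0.37209/(2·0.6950) = 0.26769
P₀ = 1/(1.60999 + 0.26769) = 1/1.87767 = 0.532574

Final: 0.532574


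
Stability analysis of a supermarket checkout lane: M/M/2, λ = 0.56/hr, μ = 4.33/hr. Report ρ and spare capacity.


Total capacity cμ = 2·4.33 = 8.66/hr
ρ = λ/(cμ) = 0.56/8.66 = 0.06467
Stable ⇔ ρ < 1: YES
Spare capacity = cμ − λ = 8.66 − 0.56 = 8.10/hr

Final: ρ = 0.06467; stable; margin = 8.10/hr


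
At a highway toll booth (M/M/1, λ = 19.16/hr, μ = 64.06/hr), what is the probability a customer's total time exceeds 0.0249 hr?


W ~ Exponential(μ−λ) for M/M/1.
μ − λ = 64.06 − 19.16 = 44.9000
P(W > t) = e^{−(μ−λ)t} = e^{−1.1180} = 0.326930

Final: 0.326930


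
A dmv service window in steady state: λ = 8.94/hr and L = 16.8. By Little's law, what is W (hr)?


W = L/λ = 16.8/8.94 = 1.8792 hr

Final: 1.8792 hr


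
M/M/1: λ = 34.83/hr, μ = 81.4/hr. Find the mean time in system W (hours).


W = 1/(μ−λ) = 1/(81.4 − 34.83) = 1/46.57 = 0.02147 hr

Final: 0.02147 hr


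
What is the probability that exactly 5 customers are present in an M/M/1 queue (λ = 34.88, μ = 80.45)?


ρ = 34.88/80.45 = 0.4336
P_n = (1−ρ)·ρ^n = (1 − 0.4336)·0.4336^5 = 0.5664·0.015320 = 0.008678

Final: 0.008678


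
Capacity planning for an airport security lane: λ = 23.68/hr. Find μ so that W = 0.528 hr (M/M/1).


W = 1/(μ−λ) ⇒ μ − λ = 1/W = 1/0.528 = 1.8939
μ = λ + 1/W = 23.68 + 1.8939 = 25.5739 per hr

Final: 25.5739 /hr


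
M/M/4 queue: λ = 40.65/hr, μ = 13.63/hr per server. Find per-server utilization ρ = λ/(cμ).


ρ = λ/(cμ) = 40.65/(4·13.63) = 40.65/54.52 = 0.7456

Final: 0.7456


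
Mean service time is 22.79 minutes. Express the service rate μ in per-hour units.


μ = 1/(service time) in consistent units.
1 hour = 60 min, so μ = 60/22.79 = 2.6327 per hour

Final: 2.6327 /hr


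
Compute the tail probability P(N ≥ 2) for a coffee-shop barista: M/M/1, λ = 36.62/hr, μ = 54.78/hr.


ρ = 36.62/54.78 = 0.6685
P(N ≥ n) = ρ^n = 0.6685^2 = 0.446882

Final: 0.446882


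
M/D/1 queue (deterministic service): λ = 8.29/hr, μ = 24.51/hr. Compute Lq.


ρ = 8.29/24.51 = 0.3382
M/D/1: Lq = ρ²/(2(1−ρ)) = 0.1144/(2·0.6618) = 0.08643

Final: 0.08643


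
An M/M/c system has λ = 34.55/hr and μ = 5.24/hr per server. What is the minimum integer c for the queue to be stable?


Stability requires cμ > λ ⇔ c > λ/μ.
λ/μ = 34.55/5.24 = 6.5935
Minimum integer c = ⌊6.5935⌋ + 1 = 7
Check: 7·5.24 = 36.68 > 34.55, while 6·5.24 = 31.44 ≤ 34.55

Final: 7 servers


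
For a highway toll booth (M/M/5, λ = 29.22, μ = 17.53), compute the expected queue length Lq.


a = λ/μ = 1.6669; ρ = a/5 = 0.3334
P₀ = 0.188309
Lq = P₀·a^c·ρ / (c!·(1−ρ)²) = 0.188309·12.86742·0.3334/(120·0.44439)
= 0.01515

Final: 0.01515


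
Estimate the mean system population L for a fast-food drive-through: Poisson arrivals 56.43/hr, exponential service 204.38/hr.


ρ = λ/μ = 56.43/204.38 = 0.2761
L = ρ/(1−ρ) = 0.2761/(1 − 0.2761) = 0.2761/0.7239 = 0.3814

Final: 0.3814


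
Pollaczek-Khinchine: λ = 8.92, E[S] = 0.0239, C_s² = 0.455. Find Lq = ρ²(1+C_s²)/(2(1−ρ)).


ρ = λ·E[S] = 8.92·0.0239 = 0.2132
Lq = ρ²(1+C_s²)/(2(1−ρ)) = 0.04545·(1+0.455)/(2·0.7868)
= 0.04545·1.4550/1.5736 = 0.04202

Final: 0.04202


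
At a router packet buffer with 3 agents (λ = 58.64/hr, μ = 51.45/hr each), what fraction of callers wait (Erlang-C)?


a = λ/μ = 1.1397; ρ = a/3 = 0.3799
P₀ = 0.313755 (from M/M/c formula)
C(c,a) = [a^c/(c!(1−ρ))]·P₀ = [1.48056/(6·0.6201)]·0.313755
= 0.39795·0.313755 = 0.124857

Final: 0.124857


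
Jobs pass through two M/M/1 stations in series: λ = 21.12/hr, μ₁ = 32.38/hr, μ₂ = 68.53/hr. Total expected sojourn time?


Each node sees arrival rate λ = 21.12/hr (tandem ⇒ throughput preserved).
W₁ = 1/(μ₁−λ) = 1/(32.38−21.12) = 0.08881 hr
W₂ = 1/(μ₂−λ) = 1/(68.53−21.12) = 0.02109 hr
W_total = W₁ + W₂ = 0.08881 + 0.02109 = 0.10990 hr

Final: 0.10990 hr


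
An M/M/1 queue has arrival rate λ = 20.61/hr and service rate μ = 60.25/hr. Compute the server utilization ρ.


ρ = λ/μ = 20.61/60.25 = 0.3421

Final: 0.3421


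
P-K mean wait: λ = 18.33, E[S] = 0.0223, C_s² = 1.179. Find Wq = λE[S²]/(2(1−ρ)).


ρ = λ·E[S] = 18.33·0.0223 = 0.4088
E[S²] = E[S]²(1+C_s²) = 0.0223²·(1+1.179) = 0.001084
Wq = λ·E[S²]/(2(1−ρ)) = 18.33·0.001084/(2·0.5912) = 0.01680 hr

Final: 0.01680 hr


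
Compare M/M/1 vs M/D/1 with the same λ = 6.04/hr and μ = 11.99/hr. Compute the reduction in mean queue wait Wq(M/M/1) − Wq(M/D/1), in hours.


ρ = 6.04/11.99 = 0.5038
Wq(M/M/1) = ρ/(μ−λ) = 0.5038/5.95 = 0.08466 hr
Wq(M/D/1) = ρ/(2(μ−λ)) = 0.04233 hr
Savings = 0.08466 − 0.04233 = 0.04233 hr

Final: 0.04233 hr


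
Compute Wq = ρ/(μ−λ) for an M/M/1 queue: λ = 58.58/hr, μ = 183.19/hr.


ρ = 58.58/183.19 = 0.3198
Wq = ρ/(μ−λ) = 0.3198/(183.19 − 58.58) = 0.3198/124.61 = 0.002566 hr

Final: 0.002566 hr


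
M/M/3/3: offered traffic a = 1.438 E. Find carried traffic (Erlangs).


B(3,1.438) = 0.124913 (Erlang-B)
Carried load = a(1 − B) = 1.438·(1 − 0.124913) = 1.438·0.875087 = 1.2584 E

Final: 1.2584 Erlangs


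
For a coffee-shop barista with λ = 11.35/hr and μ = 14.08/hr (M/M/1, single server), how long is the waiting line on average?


ρ = 11.35/14.08 = 0.8061
Lq = ρ²/(1−ρ) = 0.6498/0.1939 = 3.3514

Final: 3.3514


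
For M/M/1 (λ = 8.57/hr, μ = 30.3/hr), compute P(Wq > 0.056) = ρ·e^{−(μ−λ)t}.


ρ = 8.57/30.3 = 0.2828
P(Wq > t) = ρ·e^{−(μ−λ)t} = 0.2828·e^{−1.2169}
= 0.2828·0.296153 = 0.083763

Final: 0.083763


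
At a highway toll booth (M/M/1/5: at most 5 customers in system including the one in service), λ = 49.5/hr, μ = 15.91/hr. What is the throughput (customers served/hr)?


ρ = 3.1113; P_K = (1−ρ)ρ^5/(1−ρ^6) = 0.679335
λ_eff = λ(1 − P_K) = 49.5·(1 − 0.679335) = 49.5·0.320665 = 15.8729 /hr

Final: 15.8729 /hr


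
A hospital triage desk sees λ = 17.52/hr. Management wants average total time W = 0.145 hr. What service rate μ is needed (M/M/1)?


W = 1/(μ−λ) ⇒ μ − λ = 1/W = 1/0.145 = 6.8966
μ = λ + 1/W = 17.52 + 6.8966 = 24.4166 per hr

Final: 24.4166 /hr


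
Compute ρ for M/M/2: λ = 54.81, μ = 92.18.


ρ = λ/(cμ) = 54.81/(2·92.18) = 54.81/184.36 = 0.2973

Final: 0.2973


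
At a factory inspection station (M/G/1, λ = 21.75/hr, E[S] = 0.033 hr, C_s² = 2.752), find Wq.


ρ = λ·E[S] = 21.75·0.033 = 0.7177
E[S²] = E[S]²(1+C_s²) = 0.033²·(1+2.752) = 0.004086
Wq = λ·E[S²]/(2(1−ρ)) = 21.75·0.004086/(2·0.2823) = 0.15743 hr

Final: 0.15743 hr


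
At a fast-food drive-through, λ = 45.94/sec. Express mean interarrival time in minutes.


Mean interarrival time = 1/λ = 1/45.94 second = 0.02177 second
In minutes: 0.02177 × 0.0166667 = 0.0003628 min

Final: 0.0003628 min


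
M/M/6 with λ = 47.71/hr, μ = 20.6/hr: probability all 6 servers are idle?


a = λ/μ = 47.71/20.6 = 2.3160; ρ = a/c = 0.3860
Σ_{k=0}^{5} a^k/k! (terms k=0..5) = 1.00000 + 2.31602 + 2.68197 + 2.07050 + 1.19883 + 0.55530 = 9.82263
Tail: a^6/(6!(1−ρ)) = 154.33100/(720·0.6140) = 0.34910
P₀ = 1/(9.82263 + 0.34910) = 1/10.17173 = 0.098312

Final: 0.098312


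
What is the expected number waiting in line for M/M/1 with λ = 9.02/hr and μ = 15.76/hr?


ρ = 9.02/15.76 = 0.5723
Lq = ρ²/(1−ρ) = 0.3276/0.4277 = 0.7659

Final: 0.7659


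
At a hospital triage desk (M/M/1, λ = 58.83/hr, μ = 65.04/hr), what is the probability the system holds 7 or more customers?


ρ = 58.83/65.04 = 0.9045
P(N ≥ n) = ρ^n = 0.9045^7 = 0.495368

Final: 0.495368


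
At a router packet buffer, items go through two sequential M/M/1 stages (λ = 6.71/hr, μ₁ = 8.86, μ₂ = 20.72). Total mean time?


Each node sees arrival rate λ = 6.71/hr (tandem ⇒ throughput preserved).
W₁ = 1/(μ₁−λ) = 1/(8.86−6.71) = 0.46512 hr
W₂ = 1/(μ₂−λ) = 1/(20.72−6.71) = 0.07138 hr
W_total = W₁ + W₂ = 0.46512 + 0.07138 = 0.53649 hr

Final: 0.53649 hr


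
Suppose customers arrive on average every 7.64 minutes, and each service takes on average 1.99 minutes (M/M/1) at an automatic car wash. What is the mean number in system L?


λ = 60/7.64 = 7.8534 /hr
μ = 60/1.99 = 30.1508 /hr
ρ = λ/μ = 7.8534/30.1508 = 0.2605
L = ρ/(1−ρ) = 0.2605/0.7395 = 0.3522

Final: 0.3522


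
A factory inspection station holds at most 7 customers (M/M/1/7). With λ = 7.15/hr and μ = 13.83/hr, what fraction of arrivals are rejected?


ρ = λ/μ = 7.15/13.83 = 0.5170
P_K = (1−ρ)ρ^K/(1−ρ^(K+1)) = (0.4830·0.009872)/(1 − 0.005104)
= 0.004768/0.994896 = 0.004793

Final: 0.004793


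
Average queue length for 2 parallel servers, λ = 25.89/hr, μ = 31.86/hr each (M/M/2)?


a = λ/μ = 0.8126; ρ = a/2 = 0.4063
P₀ = 0.422163
Lq = P₀·a^c·ρ / (c!·(1−ρ)²) = 0.422163·0.66035·0.4063/(2·0.35247)
= 0.16068

Final: 0.16068


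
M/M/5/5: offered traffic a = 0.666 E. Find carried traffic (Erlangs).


B(5,0.666) = 0.0005610 (Erlang-B)
Carried load = a(1 − B) = 0.666·(1 − 0.0005610) = 0.666·0.999439 = 0.6656 E

Final: 0.6656 Erlangs


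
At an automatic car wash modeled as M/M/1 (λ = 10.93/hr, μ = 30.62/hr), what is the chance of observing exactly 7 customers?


ρ = 10.93/30.62 = 0.3570
P_n = (1−ρ)·ρ^n = (1 − 0.3570)·0.3570^7 = 0.6430·0.0007384 = 0.0004748

Final: 0.0004748


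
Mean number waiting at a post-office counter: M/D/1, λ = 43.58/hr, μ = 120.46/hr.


ρ = 43.58/120.46 = 0.3618
M/D/1: Lq = ρ²/(2(1−ρ)) = 0.1309/(2·0.6382) = 0.10254

Final: 0.10254


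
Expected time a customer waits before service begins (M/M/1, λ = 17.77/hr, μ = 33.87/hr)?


ρ = 17.77/33.87 = 0.5247
Wq = ρ/(μ−λ) = 0.5247/(33.87 − 17.77) = 0.5247/16.10 = 0.03259 hr

Final: 0.03259 hr


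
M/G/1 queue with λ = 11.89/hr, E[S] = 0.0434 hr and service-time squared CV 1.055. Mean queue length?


ρ = λ·E[S] = 11.89·0.0434 = 0.5160
Lq = ρ²(1+C_s²)/(2(1−ρ)) = 0.2663·(1+1.055)/(2·0.4840)
= 0.2663·2.0550/0.9679 = 0.56533

Final: 0.56533


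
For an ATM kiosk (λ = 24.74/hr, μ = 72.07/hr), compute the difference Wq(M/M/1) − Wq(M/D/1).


ρ = 24.74/72.07 = 0.3433
Wq(M/M/1) = ρ/(μ−λ) = 0.3433/47.33 = 0.007253 hr
Wq(M/D/1) = ρ/(2(μ−λ)) = 0.003626 hr
Savings = 0.007253 − 0.003626 = 0.003626 hr

Final: 0.003626 hr


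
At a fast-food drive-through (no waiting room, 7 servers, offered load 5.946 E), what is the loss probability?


B(c,a) = (a^c/c!) / Σ_{k=0}^{c} a^k/k!
a^7/7! = 52.136731
Σ terms (k=0..7): 1.00000 + 5.94600 + 17.67746 + 35.03672 + 52.08209 + 61.93602 + 61.37859 + 52.13673 = 287.193609
B = 52.136731/287.193609 = 0.181539

Final: 0.181539


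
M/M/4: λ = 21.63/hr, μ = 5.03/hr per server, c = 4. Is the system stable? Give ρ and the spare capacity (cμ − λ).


Total capacity cμ = 4·5.03 = 20.12/hr
ρ = λ/(cμ) = 21.63/20.12 = 1.0750
Stable ⇔ ρ < 1: NO
Spare capacity = cμ − λ = 20.12 − 21.63 = -1.51/hr

Final: ρ = 1.0750; unstable; margin = -1.51/hr


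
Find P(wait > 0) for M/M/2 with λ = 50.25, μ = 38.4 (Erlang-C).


a = λ/μ = 1.3086; ρ = a/2 = 0.6543
P₀ = 0.208973 (from M/M/c formula)
C(c,a) = [a^c/(c!(1−ρ))]·P₀ = [1.71242/(2·0.3457)]·0.208973
= 2.47672·0.208973 = 0.517567

Final: 0.517567


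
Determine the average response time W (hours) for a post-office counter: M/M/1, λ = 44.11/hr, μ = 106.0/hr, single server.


W = 1/(μ−λ) = 1/(106.0 − 44.11) = 1/61.89 = 0.01616 hr

Final: 0.01616 hr


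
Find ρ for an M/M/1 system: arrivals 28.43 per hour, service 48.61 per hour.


ρ = λ/μ = 28.43/48.61 = 0.5849

Final: 0.5849


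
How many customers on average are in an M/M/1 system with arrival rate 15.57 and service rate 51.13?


ρ = λ/μ = 15.57/51.13 = 0.3045
L = ρ/(1−ρ) = 0.3045/(1 − 0.3045) = 0.3045/0.6955 = 0.4379

Final: 0.4379


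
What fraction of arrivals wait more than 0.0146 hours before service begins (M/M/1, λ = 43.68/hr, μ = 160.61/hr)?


ρ = 43.68/160.61 = 0.2720
P(Wq > t) = ρ·e^{−(μ−λ)t} = 0.2720·e^{−1.7072}
= 0.2720·0.181377 = 0.049328

Final: 0.049328


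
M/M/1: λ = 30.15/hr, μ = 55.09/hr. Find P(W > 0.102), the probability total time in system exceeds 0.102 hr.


W ~ Exponential(μ−λ) for M/M/1.
μ − λ = 55.09 − 30.15 = 24.9400
P(W > t) = e^{−(μ−λ)t} = e^{−2.5439} = 0.078561

Final: 0.078561


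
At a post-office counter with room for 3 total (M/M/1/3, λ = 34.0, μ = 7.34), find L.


ρ = 34.0/7.34 = 4.6322
L = ρ[1 − (K+1)ρ^K + Kρ^(K+1)] / [(1−ρ)(1−ρ^(K+1))]
Numerator: 4.6322·(1 − 4·99.391346 + 3·460.395880) = 4560.920534
Denominator: (-3.6322)·(-459.395880) = 1668.595935
L = 4560.920534/1668.595935 = 2.7334

Final: 2.7334


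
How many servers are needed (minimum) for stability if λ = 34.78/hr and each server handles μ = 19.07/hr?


Stability requires cμ > λ ⇔ c > λ/μ.
λ/μ = 34.78/19.07 = 1.8238
Minimum integer c = ⌊1.8238⌋ + 1 = 2
Check: 2·19.07 = 38.14 > 34.78, while 1·19.07 = 19.07 ≤ 34.78

Final: 2 servers


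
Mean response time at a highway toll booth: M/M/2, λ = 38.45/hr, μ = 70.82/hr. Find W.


a = 0.5429; ρ = 0.2715; P₀ = 0.572991
Lq = P₀·a^c·ρ/(c!(1−ρ)²) = 0.04319
Wq = Lq/λ = 0.04319/38.45 = 0.001123 hr
W = Wq + 1/μ = 0.001123 + 0.01412 = 0.01524 hr

Final: 0.01524 hr


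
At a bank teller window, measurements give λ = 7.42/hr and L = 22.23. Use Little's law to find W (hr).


W = L/λ = 22.23/7.42 = 2.9960 hr

Final: 2.9960 hr


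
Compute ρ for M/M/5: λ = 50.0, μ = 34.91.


ρ = λ/(cμ) = 50.0/(5·34.91) = 50.0/174.55 = 0.2865

Final: 0.2865


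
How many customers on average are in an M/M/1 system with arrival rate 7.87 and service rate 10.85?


ρ = λ/μ = 7.87/10.85 = 0.7253
L = ρ/(1−ρ) = 0.7253/(1 − 0.7253) = 0.7253/0.2747 = 2.6409

Final: 2.6409


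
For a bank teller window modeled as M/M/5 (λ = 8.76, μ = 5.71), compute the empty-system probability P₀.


a = λ/μ = 8.76/5.71 = 1.5342; ρ = a/c = 0.3068
Σ_{k=0}^{4} a^k/k! (terms k=0..4) = 1.00000 + 1.53415 + 1.17681 + 0.60180 + 0.23081 = 4.54357
Tail: a^5/(5!(1−ρ)) = 8.49846/(120·0.6932) = 0.10217
P₀ = 1/(4.54357 + 0.10217) = 1/4.64574 = 0.215251

Final: 0.215251


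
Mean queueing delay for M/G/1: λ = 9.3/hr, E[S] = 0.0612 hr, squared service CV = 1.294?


ρ = λ·E[S] = 9.3·0.0612 = 0.5692
E[S²] = E[S]²(1+C_s²) = 0.0612²·(1+1.294) = 0.008592
Wq = λ·E[S²]/(2(1−ρ)) = 9.3·0.008592/(2·0.4308) = 0.09273 hr

Final: 0.09273 hr


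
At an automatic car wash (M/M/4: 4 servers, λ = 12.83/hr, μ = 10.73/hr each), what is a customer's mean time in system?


a = 1.1957; ρ = 0.2989; P₀ = 0.301478
Lq = P₀·a^c·ρ/(c!(1−ρ)²) = 0.01562
Wq = Lq/λ = 0.01562/12.83 = 0.001217 hr
W = Wq + 1/μ = 0.001217 + 0.09320 = 0.09441 hr

Final: 0.09441 hr


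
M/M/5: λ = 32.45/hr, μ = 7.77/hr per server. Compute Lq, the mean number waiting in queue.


a = λ/μ = 4.1763; ρ = a/5 = 0.8353
P₀ = 0.009710
Lq = P₀·a^c·ρ / (c!·(1−ρ)²) = 0.009710·1270.48169·0.8353/(120·0.02714)
= 3.16427

Final: 3.16427


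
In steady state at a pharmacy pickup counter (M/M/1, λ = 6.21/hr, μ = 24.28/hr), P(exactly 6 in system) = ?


ρ = 6.21/24.28 = 0.2558
P_n = (1−ρ)·ρ^n = (1 − 0.2558)·0.2558^6 = 0.7442·0.0002799 = 0.0002083

Final: 0.0002083


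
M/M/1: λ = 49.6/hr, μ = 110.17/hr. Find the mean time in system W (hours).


W = 1/(μ−λ) = 1/(110.17 − 49.6) = 1/60.57 = 0.01651 hr

Final: 0.01651 hr


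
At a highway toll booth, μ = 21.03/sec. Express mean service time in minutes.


Mean service time = 1/μ = 1/21.03 second = 0.04755 second
In minutes: 0.04755 × 0.0166667 = 0.0007925 min

Final: 0.0007925 min


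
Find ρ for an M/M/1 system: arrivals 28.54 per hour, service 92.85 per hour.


ρ = λ/μ = 28.54/92.85 = 0.3074

Final: 0.3074


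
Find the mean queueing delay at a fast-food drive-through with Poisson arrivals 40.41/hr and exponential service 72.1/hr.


ρ = 40.41/72.1 = 0.5605
Wq = ρ/(μ−λ) = 0.5605/(72.1 − 40.41) = 0.5605/31.69 = 0.01769 hr

Final: 0.01769 hr


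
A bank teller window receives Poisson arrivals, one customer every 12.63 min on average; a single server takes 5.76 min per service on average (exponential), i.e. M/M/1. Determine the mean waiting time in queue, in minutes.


λ = 60/12.63 = 4.7506 /hr
μ = 60/5.76 = 10.4167 /hr
ρ = λ/μ = 4.7506/10.4167 = 0.4561
Wq = ρ/(μ−λ) = 0.4561/(10.4167−4.7506) = 0.08049 hr
In minutes: 0.08049·60 = 4.829 min

Final: 4.829 min


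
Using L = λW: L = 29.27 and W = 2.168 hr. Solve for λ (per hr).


λ = L/W = 29.27/2.168 = 13.5009 /hr

Final: 13.5009 /hr


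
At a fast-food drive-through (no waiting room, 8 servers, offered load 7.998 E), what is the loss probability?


B(c,a) = (a^c/c!) / Σ_{k=0}^{c} a^k/k!
a^8/8! = 415.270112
Σ terms (k=0..8): 1.00000 + 7.99800 + 31.98400 + 85.26935 + 170.49606 + 272.72550 + 363.54310 + 415.37396 + 415.27011 = 1763.660083
B = 415.270112/1763.660083 = 0.235459

Final: 0.235459


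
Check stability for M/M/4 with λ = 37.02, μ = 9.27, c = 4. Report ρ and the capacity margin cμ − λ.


Total capacity cμ = 4·9.27 = 37.08/hr
ρ = λ/(cμ) = 37.02/37.08 = 0.9984
Stable ⇔ ρ < 1: YES
Spare capacity = cμ − λ = 37.08 − 37.02 = 0.06/hr

Final: ρ = 0.9984; stable; margin = 0.06/hr


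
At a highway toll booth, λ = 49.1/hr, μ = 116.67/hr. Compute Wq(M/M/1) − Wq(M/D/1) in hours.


ρ = 49.1/116.67 = 0.4208
Wq(M/M/1) = ρ/(μ−λ) = 0.4208/67.57 = 0.006228 hr
Wq(M/D/1) = ρ/(2(μ−λ)) = 0.003114 hr
Savings = 0.006228 − 0.003114 = 0.003114 hr

Final: 0.003114 hr


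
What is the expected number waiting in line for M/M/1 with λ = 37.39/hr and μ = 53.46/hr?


ρ = 37.39/53.46 = 0.6994
Lq = ρ²/(1−ρ) = 0.4892/0.3006 = 1.6273

Final: 1.6273


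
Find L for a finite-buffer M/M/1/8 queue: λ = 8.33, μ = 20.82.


ρ = 8.33/20.82 = 0.4001
L = ρ[1 − (K+1)ρ^K + Kρ^(K+1)] / [(1−ρ)(1−ρ^(K+1))]
Numerator: 0.4001·(1 − 9·0.0006566 + 8·0.0002627) = 0.398573
Denominator: (0.5999)·(0.999737) = 0.599746
L = 0.398573/0.599746 = 0.6646

Final: 0.6646


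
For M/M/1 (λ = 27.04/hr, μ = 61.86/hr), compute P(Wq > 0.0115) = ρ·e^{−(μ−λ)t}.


ρ = 27.04/61.86 = 0.4371
P(Wq > t) = ρ·e^{−(μ−λ)t} = 0.4371·e^{−0.4004}
= 0.4371·0.670032 = 0.292882

Final: 0.292882


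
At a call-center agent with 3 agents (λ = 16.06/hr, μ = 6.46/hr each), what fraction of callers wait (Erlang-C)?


a = λ/μ = 2.4861; ρ = a/3 = 0.8287
P₀ = 0.046458 (from M/M/c formula)
C(c,a) = [a^c/(c!(1−ρ))]·P₀ = [15.36523/(6·0.1713)]·0.046458
= 14.94870·0.046458 = 0.694480

Final: 0.694480


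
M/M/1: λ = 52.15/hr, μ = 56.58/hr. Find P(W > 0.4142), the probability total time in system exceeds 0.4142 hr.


W ~ Exponential(μ−λ) for M/M/1.
μ − λ = 56.58 − 52.15 = 4.4300
P(W > t) = e^{−(μ−λ)t} = e^{−1.8349} = 0.159629

Final: 0.159629


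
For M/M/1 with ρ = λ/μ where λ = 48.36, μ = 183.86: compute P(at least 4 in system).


ρ = 48.36/183.86 = 0.2630
P(N ≥ n) = ρ^n = 0.2630^4 = 0.004786

Final: 0.004786


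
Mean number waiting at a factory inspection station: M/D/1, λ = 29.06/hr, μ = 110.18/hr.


ρ = 29.06/110.18 = 0.2638
M/D/1: Lq = ρ²/(2(1−ρ)) = 0.06956/(2·0.7362) = 0.04724

Final: 0.04724


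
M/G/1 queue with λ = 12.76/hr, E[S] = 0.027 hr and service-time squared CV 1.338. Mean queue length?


ρ = λ·E[S] = 12.76·0.027 = 0.3445
Lq = ρ²(1+C_s²)/(2(1−ρ)) = 0.1187·(1+1.338)/(2·0.6555)
= 0.1187·2.3380/1.3110 = 0.21168

Final: 0.21168


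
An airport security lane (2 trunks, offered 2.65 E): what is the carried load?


B(2,2.65) = 0.490312 (Erlang-B)
Carried load = a(1 − B) = 2.65·(1 − 0.490312) = 2.65·0.509688 = 1.3507 E

Final: 1.3507 Erlangs


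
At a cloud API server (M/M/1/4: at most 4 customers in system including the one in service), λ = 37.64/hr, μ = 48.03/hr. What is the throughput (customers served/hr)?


ρ = 0.7837; P_K = (1−ρ)ρ^4/(1−ρ^5) = 0.115831
λ_eff = λ(1 − P_K) = 37.64·(1 − 0.115831) = 37.64·0.884169 = 33.2801 /hr

Final: 33.2801 /hr


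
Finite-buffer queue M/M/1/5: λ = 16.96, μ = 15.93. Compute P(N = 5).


ρ = λ/μ = 16.96/15.93 = 1.0647
P_K = (1−ρ)ρ^K/(1−ρ^(K+1)) = (-0.06466·1.367887)/(1 − 1.456332)
= -0.088445/-0.456332 = 0.193817

Final: 0.193817


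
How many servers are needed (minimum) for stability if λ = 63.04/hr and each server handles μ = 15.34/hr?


Stability requires cμ > λ ⇔ c > λ/μ.
λ/μ = 63.04/15.34 = 4.1095
Minimum integer c = ⌊4.1095⌋ + 1 = 5
Check: 5·15.34 = 76.70 > 63.04, while 4·15.34 = 61.36 ≤ 63.04

Final: 5 servers


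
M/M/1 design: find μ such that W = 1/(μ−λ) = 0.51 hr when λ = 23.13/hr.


W = 1/(μ−λ) ⇒ μ − λ = 1/W = 1/0.51 = 1.9608
μ = λ + 1/W = 23.13 + 1.9608 = 25.0908 per hr

Final: 25.0908 /hr


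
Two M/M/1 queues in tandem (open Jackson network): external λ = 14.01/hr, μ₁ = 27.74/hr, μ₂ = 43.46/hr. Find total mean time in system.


Each node sees arrival rate λ = 14.01/hr (tandem ⇒ throughput preserved).
W₁ = 1/(μ₁−λ) = 1/(27.74−14.01) = 0.07283 hr
W₂ = 1/(μ₂−λ) = 1/(43.46−14.01) = 0.03396 hr
W_total = W₁ + W₂ = 0.07283 + 0.03396 = 0.10679 hr

Final: 0.10679 hr


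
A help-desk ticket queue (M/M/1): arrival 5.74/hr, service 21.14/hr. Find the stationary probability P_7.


ρ = 5.74/21.14 = 0.2715
P_n = (1−ρ)·ρ^n = (1 − 0.2715)·0.2715^7 = 0.7285·0.0001088 = 0.00007926

Final: 0.00007926


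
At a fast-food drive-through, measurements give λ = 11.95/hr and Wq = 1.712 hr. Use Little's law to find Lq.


Lq = λWq = 11.95·1.712 = 20.4584

Final: 20.4584


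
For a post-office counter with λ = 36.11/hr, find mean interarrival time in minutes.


Mean interarrival time = 1/λ = 1/36.11 hour = 0.02769 hour
In minutes: 0.02769 × 60 = 1.6616 min

Final: 1.6616 min


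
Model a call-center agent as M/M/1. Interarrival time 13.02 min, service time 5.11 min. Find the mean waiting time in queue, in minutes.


λ = 60/13.02 = 4.6083 /hr
μ = 60/5.11 = 11.7417 /hr
ρ = λ/μ = 4.6083/11.7417 = 0.3925
Wq = ρ/(μ−λ) = 0.3925/(11.7417−4.6083) = 0.05502 hr
In minutes: 0.05502·60 = 3.301 min

Final: 3.301 min


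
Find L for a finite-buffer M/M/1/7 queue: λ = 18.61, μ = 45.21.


ρ = 18.61/45.21 = 0.4116
L = ρ[1 − (K+1)ρ^K + Kρ^(K+1)] / [(1−ρ)(1−ρ^(K+1))]
Numerator: 0.4116·(1 − 8·0.002003 + 7·0.0008243) = 0.407415
Denominator: (0.5884)·(0.999176) = 0.587880
L = 0.407415/0.587880 = 0.6930

Final: 0.6930


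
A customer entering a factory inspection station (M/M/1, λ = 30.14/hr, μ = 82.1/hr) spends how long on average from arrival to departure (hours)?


W = 1/(μ−λ) = 1/(82.1 − 30.14) = 1/51.96 = 0.01925 hr

Final: 0.01925 hr


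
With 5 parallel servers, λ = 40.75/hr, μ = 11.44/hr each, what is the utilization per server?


ρ = λ/(cμ) = 40.75/(5·11.44) = 40.75/57.20 = 0.7124

Final: 0.7124


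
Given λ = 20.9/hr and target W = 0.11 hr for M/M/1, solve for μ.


W = 1/(μ−λ) ⇒ μ − λ = 1/W = 1/0.11 = 9.0909
μ = λ + 1/W = 20.9 + 9.0909 = 29.9909 per hr

Final: 29.9909 /hr


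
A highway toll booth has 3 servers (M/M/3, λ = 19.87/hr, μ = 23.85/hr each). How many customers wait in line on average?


a = λ/μ = 0.8331; ρ = a/3 = 0.2777
P₀ = 0.432226
Lq = P₀·a^c·ρ / (c!·(1−ρ)²) = 0.432226·0.57827·0.2777/(6·0.52171)
= 0.02217

Final: 0.02217


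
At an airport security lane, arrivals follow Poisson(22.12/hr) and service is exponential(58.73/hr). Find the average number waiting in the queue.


ρ = 22.12/58.73 = 0.3766
Lq = ρ²/(1−ρ) = 0.1419/0.6234 = 0.2276

Final: 0.2276


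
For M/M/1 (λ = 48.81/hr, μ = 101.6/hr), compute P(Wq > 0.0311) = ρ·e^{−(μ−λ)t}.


ρ = 48.81/101.6 = 0.4804
P(Wq > t) = ρ·e^{−(μ−λ)t} = 0.4804·e^{−1.6418}
= 0.4804·0.193637 = 0.093026

Final: 0.093026


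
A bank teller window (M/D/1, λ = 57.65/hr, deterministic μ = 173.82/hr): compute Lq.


ρ = 57.65/173.82 = 0.3317
M/D/1: Lq = ρ²/(2(1−ρ)) = 0.1100/(2·0.6683) = 0.08230

Final: 0.08230


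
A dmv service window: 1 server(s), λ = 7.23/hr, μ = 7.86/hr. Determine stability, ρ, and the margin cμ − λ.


Total capacity cμ = 1·7.86 = 7.86/hr
ρ = λ/(cμ) = 7.23/7.86 = 0.9198
Stable ⇔ ρ < 1: YES
Spare capacity = cμ − λ = 7.86 − 7.23 = 0.63/hr

Final: ρ = 0.9198; stable; margin = 0.63/hr


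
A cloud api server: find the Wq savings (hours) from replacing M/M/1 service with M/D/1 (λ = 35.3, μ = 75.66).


ρ = 35.3/75.66 = 0.4666
Wq(M/M/1) = ρ/(μ−λ) = 0.4666/40.36 = 0.01156 hr
Wq(M/D/1) = ρ/(2(μ−λ)) = 0.005780 hr
Savings = 0.01156 − 0.005780 = 0.005780 hr

Final: 0.005780 hr


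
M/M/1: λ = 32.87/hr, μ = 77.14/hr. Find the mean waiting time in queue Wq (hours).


ρ = 32.87/77.14 = 0.4261
Wq = ρ/(μ−λ) = 0.4261/(77.14 − 32.87) = 0.4261/44.27 = 0.009625 hr

Final: 0.009625 hr


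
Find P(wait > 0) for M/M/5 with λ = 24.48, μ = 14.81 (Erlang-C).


a = λ/μ = 1.6529; ρ = a/5 = 0.3306
P₀ = 0.190972 (from M/M/c formula)
C(c,a) = [a^c/(c!(1−ρ))]·P₀ = [12.33905/(120·0.6694)]·0.190972
= 0.15361·0.190972 = 0.029334

Final: 0.029334


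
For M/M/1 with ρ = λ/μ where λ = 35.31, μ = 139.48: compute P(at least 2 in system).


ρ = 35.31/139.48 = 0.2532
P(N ≥ n) = ρ^n = 0.2532^2 = 0.064087

Final: 0.064087
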